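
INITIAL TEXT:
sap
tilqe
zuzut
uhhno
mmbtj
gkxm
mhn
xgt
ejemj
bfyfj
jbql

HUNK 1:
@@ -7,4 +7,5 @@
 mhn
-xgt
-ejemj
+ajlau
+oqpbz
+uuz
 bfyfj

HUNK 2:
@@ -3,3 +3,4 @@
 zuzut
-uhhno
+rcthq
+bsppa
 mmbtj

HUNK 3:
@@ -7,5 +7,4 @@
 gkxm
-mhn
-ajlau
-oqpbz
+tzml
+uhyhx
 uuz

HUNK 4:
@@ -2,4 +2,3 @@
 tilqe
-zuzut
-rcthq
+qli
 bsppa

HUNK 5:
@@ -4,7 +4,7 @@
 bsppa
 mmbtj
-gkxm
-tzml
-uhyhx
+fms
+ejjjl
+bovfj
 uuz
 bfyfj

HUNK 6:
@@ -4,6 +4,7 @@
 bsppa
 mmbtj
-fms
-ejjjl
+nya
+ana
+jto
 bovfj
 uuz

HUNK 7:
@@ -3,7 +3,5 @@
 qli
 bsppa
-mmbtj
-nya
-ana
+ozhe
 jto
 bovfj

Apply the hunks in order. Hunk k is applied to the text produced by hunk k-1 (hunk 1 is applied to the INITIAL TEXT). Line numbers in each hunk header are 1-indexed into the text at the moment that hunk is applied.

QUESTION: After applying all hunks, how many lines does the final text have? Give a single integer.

Hunk 1: at line 7 remove [xgt,ejemj] add [ajlau,oqpbz,uuz] -> 12 lines: sap tilqe zuzut uhhno mmbtj gkxm mhn ajlau oqpbz uuz bfyfj jbql
Hunk 2: at line 3 remove [uhhno] add [rcthq,bsppa] -> 13 lines: sap tilqe zuzut rcthq bsppa mmbtj gkxm mhn ajlau oqpbz uuz bfyfj jbql
Hunk 3: at line 7 remove [mhn,ajlau,oqpbz] add [tzml,uhyhx] -> 12 lines: sap tilqe zuzut rcthq bsppa mmbtj gkxm tzml uhyhx uuz bfyfj jbql
Hunk 4: at line 2 remove [zuzut,rcthq] add [qli] -> 11 lines: sap tilqe qli bsppa mmbtj gkxm tzml uhyhx uuz bfyfj jbql
Hunk 5: at line 4 remove [gkxm,tzml,uhyhx] add [fms,ejjjl,bovfj] -> 11 lines: sap tilqe qli bsppa mmbtj fms ejjjl bovfj uuz bfyfj jbql
Hunk 6: at line 4 remove [fms,ejjjl] add [nya,ana,jto] -> 12 lines: sap tilqe qli bsppa mmbtj nya ana jto bovfj uuz bfyfj jbql
Hunk 7: at line 3 remove [mmbtj,nya,ana] add [ozhe] -> 10 lines: sap tilqe qli bsppa ozhe jto bovfj uuz bfyfj jbql
Final line count: 10

Answer: 10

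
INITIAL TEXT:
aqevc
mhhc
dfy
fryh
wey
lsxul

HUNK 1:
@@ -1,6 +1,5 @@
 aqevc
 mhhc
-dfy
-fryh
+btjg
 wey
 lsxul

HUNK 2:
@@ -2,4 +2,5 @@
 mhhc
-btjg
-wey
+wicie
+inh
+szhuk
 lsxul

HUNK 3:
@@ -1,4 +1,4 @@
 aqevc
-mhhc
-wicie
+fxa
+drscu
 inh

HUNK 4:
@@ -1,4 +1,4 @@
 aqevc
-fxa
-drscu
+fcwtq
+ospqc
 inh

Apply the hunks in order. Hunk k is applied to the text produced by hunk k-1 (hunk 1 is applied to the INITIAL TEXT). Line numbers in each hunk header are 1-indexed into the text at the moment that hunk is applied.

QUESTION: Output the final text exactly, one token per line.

Answer: aqevc
fcwtq
ospqc
inh
szhuk
lsxul

Derivation:
Hunk 1: at line 1 remove [dfy,fryh] add [btjg] -> 5 lines: aqevc mhhc btjg wey lsxul
Hunk 2: at line 2 remove [btjg,wey] add [wicie,inh,szhuk] -> 6 lines: aqevc mhhc wicie inh szhuk lsxul
Hunk 3: at line 1 remove [mhhc,wicie] add [fxa,drscu] -> 6 lines: aqevc fxa drscu inh szhuk lsxul
Hunk 4: at line 1 remove [fxa,drscu] add [fcwtq,ospqc] -> 6 lines: aqevc fcwtq ospqc inh szhuk lsxul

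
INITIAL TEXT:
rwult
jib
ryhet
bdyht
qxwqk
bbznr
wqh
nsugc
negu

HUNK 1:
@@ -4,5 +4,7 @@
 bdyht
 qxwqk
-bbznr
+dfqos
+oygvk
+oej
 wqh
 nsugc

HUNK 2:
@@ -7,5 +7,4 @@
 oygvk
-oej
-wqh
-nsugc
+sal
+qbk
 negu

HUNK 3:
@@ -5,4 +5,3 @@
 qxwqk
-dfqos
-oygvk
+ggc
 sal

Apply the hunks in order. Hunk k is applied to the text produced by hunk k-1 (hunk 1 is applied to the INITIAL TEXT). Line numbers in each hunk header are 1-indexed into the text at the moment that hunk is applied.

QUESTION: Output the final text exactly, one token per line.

Hunk 1: at line 4 remove [bbznr] add [dfqos,oygvk,oej] -> 11 lines: rwult jib ryhet bdyht qxwqk dfqos oygvk oej wqh nsugc negu
Hunk 2: at line 7 remove [oej,wqh,nsugc] add [sal,qbk] -> 10 lines: rwult jib ryhet bdyht qxwqk dfqos oygvk sal qbk negu
Hunk 3: at line 5 remove [dfqos,oygvk] add [ggc] -> 9 lines: rwult jib ryhet bdyht qxwqk ggc sal qbk negu

Answer: rwult
jib
ryhet
bdyht
qxwqk
ggc
sal
qbk
negu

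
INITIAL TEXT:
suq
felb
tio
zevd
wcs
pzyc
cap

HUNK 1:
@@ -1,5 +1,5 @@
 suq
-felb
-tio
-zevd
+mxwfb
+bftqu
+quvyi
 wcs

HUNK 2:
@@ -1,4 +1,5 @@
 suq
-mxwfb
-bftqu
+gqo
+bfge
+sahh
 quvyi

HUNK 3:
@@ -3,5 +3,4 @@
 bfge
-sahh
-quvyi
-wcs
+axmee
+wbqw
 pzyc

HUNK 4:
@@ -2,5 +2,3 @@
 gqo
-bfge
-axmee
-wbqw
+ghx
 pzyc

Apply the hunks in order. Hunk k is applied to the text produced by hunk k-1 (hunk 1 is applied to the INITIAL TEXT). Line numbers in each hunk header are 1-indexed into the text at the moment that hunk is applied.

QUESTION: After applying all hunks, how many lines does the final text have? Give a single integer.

Hunk 1: at line 1 remove [felb,tio,zevd] add [mxwfb,bftqu,quvyi] -> 7 lines: suq mxwfb bftqu quvyi wcs pzyc cap
Hunk 2: at line 1 remove [mxwfb,bftqu] add [gqo,bfge,sahh] -> 8 lines: suq gqo bfge sahh quvyi wcs pzyc cap
Hunk 3: at line 3 remove [sahh,quvyi,wcs] add [axmee,wbqw] -> 7 lines: suq gqo bfge axmee wbqw pzyc cap
Hunk 4: at line 2 remove [bfge,axmee,wbqw] add [ghx] -> 5 lines: suq gqo ghx pzyc cap
Final line count: 5

Answer: 5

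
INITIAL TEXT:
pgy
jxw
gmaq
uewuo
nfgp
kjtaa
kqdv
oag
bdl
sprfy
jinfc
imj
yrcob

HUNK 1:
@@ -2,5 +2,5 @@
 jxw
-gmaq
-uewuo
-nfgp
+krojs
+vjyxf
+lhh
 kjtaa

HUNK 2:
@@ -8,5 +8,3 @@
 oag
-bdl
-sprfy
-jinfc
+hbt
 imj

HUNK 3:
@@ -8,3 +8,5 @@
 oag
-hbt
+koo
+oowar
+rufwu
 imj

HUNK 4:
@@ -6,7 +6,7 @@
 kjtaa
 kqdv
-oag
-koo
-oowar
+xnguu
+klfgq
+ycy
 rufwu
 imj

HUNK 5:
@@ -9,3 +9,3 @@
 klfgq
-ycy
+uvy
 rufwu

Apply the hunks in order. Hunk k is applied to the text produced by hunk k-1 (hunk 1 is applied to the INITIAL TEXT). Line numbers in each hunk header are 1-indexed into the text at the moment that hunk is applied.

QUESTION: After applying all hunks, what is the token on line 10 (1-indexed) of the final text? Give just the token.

Answer: uvy

Derivation:
Hunk 1: at line 2 remove [gmaq,uewuo,nfgp] add [krojs,vjyxf,lhh] -> 13 lines: pgy jxw krojs vjyxf lhh kjtaa kqdv oag bdl sprfy jinfc imj yrcob
Hunk 2: at line 8 remove [bdl,sprfy,jinfc] add [hbt] -> 11 lines: pgy jxw krojs vjyxf lhh kjtaa kqdv oag hbt imj yrcob
Hunk 3: at line 8 remove [hbt] add [koo,oowar,rufwu] -> 13 lines: pgy jxw krojs vjyxf lhh kjtaa kqdv oag koo oowar rufwu imj yrcob
Hunk 4: at line 6 remove [oag,koo,oowar] add [xnguu,klfgq,ycy] -> 13 lines: pgy jxw krojs vjyxf lhh kjtaa kqdv xnguu klfgq ycy rufwu imj yrcob
Hunk 5: at line 9 remove [ycy] add [uvy] -> 13 lines: pgy jxw krojs vjyxf lhh kjtaa kqdv xnguu klfgq uvy rufwu imj yrcob
Final line 10: uvy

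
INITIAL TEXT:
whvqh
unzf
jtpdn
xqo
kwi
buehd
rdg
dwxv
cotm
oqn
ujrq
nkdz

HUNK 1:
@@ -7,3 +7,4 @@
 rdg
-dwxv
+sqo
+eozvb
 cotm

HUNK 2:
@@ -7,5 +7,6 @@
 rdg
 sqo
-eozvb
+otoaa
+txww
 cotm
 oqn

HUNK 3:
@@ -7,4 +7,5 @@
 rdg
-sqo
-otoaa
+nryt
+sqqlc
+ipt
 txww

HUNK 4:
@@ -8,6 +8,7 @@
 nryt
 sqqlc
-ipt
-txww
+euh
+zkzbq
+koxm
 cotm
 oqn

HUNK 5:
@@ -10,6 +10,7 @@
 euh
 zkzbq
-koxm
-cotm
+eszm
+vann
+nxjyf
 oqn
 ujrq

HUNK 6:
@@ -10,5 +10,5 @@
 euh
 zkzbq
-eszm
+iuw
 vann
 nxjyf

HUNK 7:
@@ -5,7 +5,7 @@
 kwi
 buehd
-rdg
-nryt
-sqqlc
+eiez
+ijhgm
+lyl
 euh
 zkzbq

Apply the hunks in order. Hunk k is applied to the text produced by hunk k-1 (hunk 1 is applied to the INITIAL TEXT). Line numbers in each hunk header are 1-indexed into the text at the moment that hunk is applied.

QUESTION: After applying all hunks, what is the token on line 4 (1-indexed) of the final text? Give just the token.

Hunk 1: at line 7 remove [dwxv] add [sqo,eozvb] -> 13 lines: whvqh unzf jtpdn xqo kwi buehd rdg sqo eozvb cotm oqn ujrq nkdz
Hunk 2: at line 7 remove [eozvb] add [otoaa,txww] -> 14 lines: whvqh unzf jtpdn xqo kwi buehd rdg sqo otoaa txww cotm oqn ujrq nkdz
Hunk 3: at line 7 remove [sqo,otoaa] add [nryt,sqqlc,ipt] -> 15 lines: whvqh unzf jtpdn xqo kwi buehd rdg nryt sqqlc ipt txww cotm oqn ujrq nkdz
Hunk 4: at line 8 remove [ipt,txww] add [euh,zkzbq,koxm] -> 16 lines: whvqh unzf jtpdn xqo kwi buehd rdg nryt sqqlc euh zkzbq koxm cotm oqn ujrq nkdz
Hunk 5: at line 10 remove [koxm,cotm] add [eszm,vann,nxjyf] -> 17 lines: whvqh unzf jtpdn xqo kwi buehd rdg nryt sqqlc euh zkzbq eszm vann nxjyf oqn ujrq nkdz
Hunk 6: at line 10 remove [eszm] add [iuw] -> 17 lines: whvqh unzf jtpdn xqo kwi buehd rdg nryt sqqlc euh zkzbq iuw vann nxjyf oqn ujrq nkdz
Hunk 7: at line 5 remove [rdg,nryt,sqqlc] add [eiez,ijhgm,lyl] -> 17 lines: whvqh unzf jtpdn xqo kwi buehd eiez ijhgm lyl euh zkzbq iuw vann nxjyf oqn ujrq nkdz
Final line 4: xqo

Answer: xqo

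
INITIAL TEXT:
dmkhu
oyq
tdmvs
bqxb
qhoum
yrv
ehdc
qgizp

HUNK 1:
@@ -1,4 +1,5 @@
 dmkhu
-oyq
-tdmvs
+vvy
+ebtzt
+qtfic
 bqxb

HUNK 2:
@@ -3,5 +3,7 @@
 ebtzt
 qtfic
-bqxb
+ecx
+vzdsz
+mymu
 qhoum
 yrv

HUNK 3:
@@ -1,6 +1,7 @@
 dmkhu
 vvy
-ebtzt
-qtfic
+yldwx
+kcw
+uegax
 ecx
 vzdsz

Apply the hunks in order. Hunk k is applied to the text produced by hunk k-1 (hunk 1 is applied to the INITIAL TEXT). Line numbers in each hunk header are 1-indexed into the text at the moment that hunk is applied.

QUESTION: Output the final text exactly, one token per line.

Answer: dmkhu
vvy
yldwx
kcw
uegax
ecx
vzdsz
mymu
qhoum
yrv
ehdc
qgizp

Derivation:
Hunk 1: at line 1 remove [oyq,tdmvs] add [vvy,ebtzt,qtfic] -> 9 lines: dmkhu vvy ebtzt qtfic bqxb qhoum yrv ehdc qgizp
Hunk 2: at line 3 remove [bqxb] add [ecx,vzdsz,mymu] -> 11 lines: dmkhu vvy ebtzt qtfic ecx vzdsz mymu qhoum yrv ehdc qgizp
Hunk 3: at line 1 remove [ebtzt,qtfic] add [yldwx,kcw,uegax] -> 12 lines: dmkhu vvy yldwx kcw uegax ecx vzdsz mymu qhoum yrv ehdc qgizp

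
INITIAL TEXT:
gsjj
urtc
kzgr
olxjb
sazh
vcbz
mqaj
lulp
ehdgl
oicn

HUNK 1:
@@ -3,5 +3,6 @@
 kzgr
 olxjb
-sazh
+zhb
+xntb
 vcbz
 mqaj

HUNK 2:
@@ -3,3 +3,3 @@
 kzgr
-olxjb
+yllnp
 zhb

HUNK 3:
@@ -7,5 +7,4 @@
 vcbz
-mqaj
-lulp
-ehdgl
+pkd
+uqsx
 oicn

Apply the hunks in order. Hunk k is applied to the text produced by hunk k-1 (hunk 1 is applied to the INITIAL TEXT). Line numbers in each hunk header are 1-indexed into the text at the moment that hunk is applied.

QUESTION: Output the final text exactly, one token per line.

Answer: gsjj
urtc
kzgr
yllnp
zhb
xntb
vcbz
pkd
uqsx
oicn

Derivation:
Hunk 1: at line 3 remove [sazh] add [zhb,xntb] -> 11 lines: gsjj urtc kzgr olxjb zhb xntb vcbz mqaj lulp ehdgl oicn
Hunk 2: at line 3 remove [olxjb] add [yllnp] -> 11 lines: gsjj urtc kzgr yllnp zhb xntb vcbz mqaj lulp ehdgl oicn
Hunk 3: at line 7 remove [mqaj,lulp,ehdgl] add [pkd,uqsx] -> 10 lines: gsjj urtc kzgr yllnp zhb xntb vcbz pkd uqsx oicn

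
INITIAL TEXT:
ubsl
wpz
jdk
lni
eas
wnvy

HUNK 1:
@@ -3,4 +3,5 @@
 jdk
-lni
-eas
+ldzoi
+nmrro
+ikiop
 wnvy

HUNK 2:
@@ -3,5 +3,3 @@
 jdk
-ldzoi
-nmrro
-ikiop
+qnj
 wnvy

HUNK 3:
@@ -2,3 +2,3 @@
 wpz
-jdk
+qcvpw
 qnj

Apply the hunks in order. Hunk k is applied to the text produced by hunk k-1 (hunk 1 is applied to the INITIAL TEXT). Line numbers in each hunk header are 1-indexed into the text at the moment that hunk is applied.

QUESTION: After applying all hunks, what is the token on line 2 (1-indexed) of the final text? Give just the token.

Hunk 1: at line 3 remove [lni,eas] add [ldzoi,nmrro,ikiop] -> 7 lines: ubsl wpz jdk ldzoi nmrro ikiop wnvy
Hunk 2: at line 3 remove [ldzoi,nmrro,ikiop] add [qnj] -> 5 lines: ubsl wpz jdk qnj wnvy
Hunk 3: at line 2 remove [jdk] add [qcvpw] -> 5 lines: ubsl wpz qcvpw qnj wnvy
Final line 2: wpz

Answer: wpz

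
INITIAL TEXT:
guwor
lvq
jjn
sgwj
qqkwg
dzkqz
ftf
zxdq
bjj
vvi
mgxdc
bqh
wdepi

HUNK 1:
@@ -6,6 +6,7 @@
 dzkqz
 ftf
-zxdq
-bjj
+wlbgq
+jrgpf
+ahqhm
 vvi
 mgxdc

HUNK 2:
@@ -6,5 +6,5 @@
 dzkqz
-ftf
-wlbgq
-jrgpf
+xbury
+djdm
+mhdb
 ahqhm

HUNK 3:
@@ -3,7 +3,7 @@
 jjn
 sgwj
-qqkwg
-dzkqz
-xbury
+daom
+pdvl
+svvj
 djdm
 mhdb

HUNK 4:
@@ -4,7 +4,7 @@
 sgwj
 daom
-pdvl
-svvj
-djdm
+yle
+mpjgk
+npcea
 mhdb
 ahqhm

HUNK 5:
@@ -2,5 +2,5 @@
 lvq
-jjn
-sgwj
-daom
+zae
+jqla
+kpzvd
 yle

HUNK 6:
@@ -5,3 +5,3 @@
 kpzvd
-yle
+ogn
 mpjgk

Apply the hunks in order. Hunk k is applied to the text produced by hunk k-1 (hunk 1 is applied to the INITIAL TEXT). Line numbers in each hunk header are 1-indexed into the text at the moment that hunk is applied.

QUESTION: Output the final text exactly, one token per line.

Hunk 1: at line 6 remove [zxdq,bjj] add [wlbgq,jrgpf,ahqhm] -> 14 lines: guwor lvq jjn sgwj qqkwg dzkqz ftf wlbgq jrgpf ahqhm vvi mgxdc bqh wdepi
Hunk 2: at line 6 remove [ftf,wlbgq,jrgpf] add [xbury,djdm,mhdb] -> 14 lines: guwor lvq jjn sgwj qqkwg dzkqz xbury djdm mhdb ahqhm vvi mgxdc bqh wdepi
Hunk 3: at line 3 remove [qqkwg,dzkqz,xbury] add [daom,pdvl,svvj] -> 14 lines: guwor lvq jjn sgwj daom pdvl svvj djdm mhdb ahqhm vvi mgxdc bqh wdepi
Hunk 4: at line 4 remove [pdvl,svvj,djdm] add [yle,mpjgk,npcea] -> 14 lines: guwor lvq jjn sgwj daom yle mpjgk npcea mhdb ahqhm vvi mgxdc bqh wdepi
Hunk 5: at line 2 remove [jjn,sgwj,daom] add [zae,jqla,kpzvd] -> 14 lines: guwor lvq zae jqla kpzvd yle mpjgk npcea mhdb ahqhm vvi mgxdc bqh wdepi
Hunk 6: at line 5 remove [yle] add [ogn] -> 14 lines: guwor lvq zae jqla kpzvd ogn mpjgk npcea mhdb ahqhm vvi mgxdc bqh wdepi

Answer: guwor
lvq
zae
jqla
kpzvd
ogn
mpjgk
npcea
mhdb
ahqhm
vvi
mgxdc
bqh
wdepi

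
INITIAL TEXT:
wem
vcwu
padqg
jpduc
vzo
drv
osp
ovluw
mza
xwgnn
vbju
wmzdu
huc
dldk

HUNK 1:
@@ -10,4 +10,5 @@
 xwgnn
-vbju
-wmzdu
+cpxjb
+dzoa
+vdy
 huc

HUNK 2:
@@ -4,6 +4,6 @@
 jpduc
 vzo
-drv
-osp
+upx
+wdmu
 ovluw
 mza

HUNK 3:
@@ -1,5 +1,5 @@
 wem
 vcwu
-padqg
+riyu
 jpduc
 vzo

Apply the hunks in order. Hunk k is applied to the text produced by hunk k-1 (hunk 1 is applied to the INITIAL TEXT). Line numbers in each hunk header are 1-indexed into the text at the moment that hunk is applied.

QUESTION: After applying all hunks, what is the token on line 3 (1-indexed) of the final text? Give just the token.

Answer: riyu

Derivation:
Hunk 1: at line 10 remove [vbju,wmzdu] add [cpxjb,dzoa,vdy] -> 15 lines: wem vcwu padqg jpduc vzo drv osp ovluw mza xwgnn cpxjb dzoa vdy huc dldk
Hunk 2: at line 4 remove [drv,osp] add [upx,wdmu] -> 15 lines: wem vcwu padqg jpduc vzo upx wdmu ovluw mza xwgnn cpxjb dzoa vdy huc dldk
Hunk 3: at line 1 remove [padqg] add [riyu] -> 15 lines: wem vcwu riyu jpduc vzo upx wdmu ovluw mza xwgnn cpxjb dzoa vdy huc dldk
Final line 3: riyu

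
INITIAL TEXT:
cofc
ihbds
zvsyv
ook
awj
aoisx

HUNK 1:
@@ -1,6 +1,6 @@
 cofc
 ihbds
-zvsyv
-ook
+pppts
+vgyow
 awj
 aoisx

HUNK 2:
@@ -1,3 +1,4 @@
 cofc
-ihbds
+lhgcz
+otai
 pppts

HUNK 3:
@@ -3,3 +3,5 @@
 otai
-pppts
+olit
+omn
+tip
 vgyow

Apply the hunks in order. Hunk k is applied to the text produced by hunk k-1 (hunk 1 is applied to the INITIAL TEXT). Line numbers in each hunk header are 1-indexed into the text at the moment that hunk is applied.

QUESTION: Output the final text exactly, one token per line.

Answer: cofc
lhgcz
otai
olit
omn
tip
vgyow
awj
aoisx

Derivation:
Hunk 1: at line 1 remove [zvsyv,ook] add [pppts,vgyow] -> 6 lines: cofc ihbds pppts vgyow awj aoisx
Hunk 2: at line 1 remove [ihbds] add [lhgcz,otai] -> 7 lines: cofc lhgcz otai pppts vgyow awj aoisx
Hunk 3: at line 3 remove [pppts] add [olit,omn,tip] -> 9 lines: cofc lhgcz otai olit omn tip vgyow awj aoisx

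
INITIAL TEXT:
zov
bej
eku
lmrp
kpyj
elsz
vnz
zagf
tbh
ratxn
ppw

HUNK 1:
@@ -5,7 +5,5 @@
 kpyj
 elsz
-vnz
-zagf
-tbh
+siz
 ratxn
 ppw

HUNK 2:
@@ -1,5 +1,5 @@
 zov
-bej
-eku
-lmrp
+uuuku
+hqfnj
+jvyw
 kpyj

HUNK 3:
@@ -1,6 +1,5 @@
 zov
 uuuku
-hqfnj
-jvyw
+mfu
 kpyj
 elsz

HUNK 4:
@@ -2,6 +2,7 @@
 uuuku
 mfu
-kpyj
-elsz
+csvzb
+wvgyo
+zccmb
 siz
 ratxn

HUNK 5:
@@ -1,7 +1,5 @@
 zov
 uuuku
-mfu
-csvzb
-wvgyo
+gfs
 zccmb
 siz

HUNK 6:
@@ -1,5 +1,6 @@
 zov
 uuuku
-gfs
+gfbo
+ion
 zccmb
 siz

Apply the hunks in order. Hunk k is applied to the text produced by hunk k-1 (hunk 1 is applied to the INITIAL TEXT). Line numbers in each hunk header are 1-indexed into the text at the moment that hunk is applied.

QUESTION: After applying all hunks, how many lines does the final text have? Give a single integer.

Answer: 8

Derivation:
Hunk 1: at line 5 remove [vnz,zagf,tbh] add [siz] -> 9 lines: zov bej eku lmrp kpyj elsz siz ratxn ppw
Hunk 2: at line 1 remove [bej,eku,lmrp] add [uuuku,hqfnj,jvyw] -> 9 lines: zov uuuku hqfnj jvyw kpyj elsz siz ratxn ppw
Hunk 3: at line 1 remove [hqfnj,jvyw] add [mfu] -> 8 lines: zov uuuku mfu kpyj elsz siz ratxn ppw
Hunk 4: at line 2 remove [kpyj,elsz] add [csvzb,wvgyo,zccmb] -> 9 lines: zov uuuku mfu csvzb wvgyo zccmb siz ratxn ppw
Hunk 5: at line 1 remove [mfu,csvzb,wvgyo] add [gfs] -> 7 lines: zov uuuku gfs zccmb siz ratxn ppw
Hunk 6: at line 1 remove [gfs] add [gfbo,ion] -> 8 lines: zov uuuku gfbo ion zccmb siz ratxn ppw
Final line count: 8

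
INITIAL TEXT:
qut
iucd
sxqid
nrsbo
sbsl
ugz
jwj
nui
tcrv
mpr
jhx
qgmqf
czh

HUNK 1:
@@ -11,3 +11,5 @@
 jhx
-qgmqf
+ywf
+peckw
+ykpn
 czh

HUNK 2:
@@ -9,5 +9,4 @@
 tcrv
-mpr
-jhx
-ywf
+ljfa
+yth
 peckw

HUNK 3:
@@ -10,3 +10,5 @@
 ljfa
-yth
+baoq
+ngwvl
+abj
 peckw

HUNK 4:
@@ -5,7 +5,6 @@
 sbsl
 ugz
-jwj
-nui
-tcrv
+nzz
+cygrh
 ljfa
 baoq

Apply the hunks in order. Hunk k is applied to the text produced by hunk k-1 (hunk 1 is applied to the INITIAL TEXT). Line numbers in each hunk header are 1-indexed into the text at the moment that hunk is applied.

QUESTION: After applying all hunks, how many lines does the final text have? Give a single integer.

Answer: 15

Derivation:
Hunk 1: at line 11 remove [qgmqf] add [ywf,peckw,ykpn] -> 15 lines: qut iucd sxqid nrsbo sbsl ugz jwj nui tcrv mpr jhx ywf peckw ykpn czh
Hunk 2: at line 9 remove [mpr,jhx,ywf] add [ljfa,yth] -> 14 lines: qut iucd sxqid nrsbo sbsl ugz jwj nui tcrv ljfa yth peckw ykpn czh
Hunk 3: at line 10 remove [yth] add [baoq,ngwvl,abj] -> 16 lines: qut iucd sxqid nrsbo sbsl ugz jwj nui tcrv ljfa baoq ngwvl abj peckw ykpn czh
Hunk 4: at line 5 remove [jwj,nui,tcrv] add [nzz,cygrh] -> 15 lines: qut iucd sxqid nrsbo sbsl ugz nzz cygrh ljfa baoq ngwvl abj peckw ykpn czh
Final line count: 15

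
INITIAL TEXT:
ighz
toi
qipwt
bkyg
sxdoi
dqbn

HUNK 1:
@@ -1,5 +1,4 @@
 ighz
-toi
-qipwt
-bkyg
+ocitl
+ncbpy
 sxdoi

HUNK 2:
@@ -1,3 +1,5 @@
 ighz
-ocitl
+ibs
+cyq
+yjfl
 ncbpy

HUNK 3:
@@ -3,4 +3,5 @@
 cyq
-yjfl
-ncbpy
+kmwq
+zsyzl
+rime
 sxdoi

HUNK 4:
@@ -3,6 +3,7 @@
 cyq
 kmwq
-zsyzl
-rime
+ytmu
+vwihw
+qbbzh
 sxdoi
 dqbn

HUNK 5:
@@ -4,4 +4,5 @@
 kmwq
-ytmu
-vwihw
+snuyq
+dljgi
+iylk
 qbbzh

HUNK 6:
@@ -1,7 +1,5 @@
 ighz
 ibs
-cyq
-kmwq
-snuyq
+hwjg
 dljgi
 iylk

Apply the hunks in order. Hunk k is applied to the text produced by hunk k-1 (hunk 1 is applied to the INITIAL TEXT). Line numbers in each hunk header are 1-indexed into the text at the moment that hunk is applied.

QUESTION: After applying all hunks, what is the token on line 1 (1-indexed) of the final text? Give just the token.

Hunk 1: at line 1 remove [toi,qipwt,bkyg] add [ocitl,ncbpy] -> 5 lines: ighz ocitl ncbpy sxdoi dqbn
Hunk 2: at line 1 remove [ocitl] add [ibs,cyq,yjfl] -> 7 lines: ighz ibs cyq yjfl ncbpy sxdoi dqbn
Hunk 3: at line 3 remove [yjfl,ncbpy] add [kmwq,zsyzl,rime] -> 8 lines: ighz ibs cyq kmwq zsyzl rime sxdoi dqbn
Hunk 4: at line 3 remove [zsyzl,rime] add [ytmu,vwihw,qbbzh] -> 9 lines: ighz ibs cyq kmwq ytmu vwihw qbbzh sxdoi dqbn
Hunk 5: at line 4 remove [ytmu,vwihw] add [snuyq,dljgi,iylk] -> 10 lines: ighz ibs cyq kmwq snuyq dljgi iylk qbbzh sxdoi dqbn
Hunk 6: at line 1 remove [cyq,kmwq,snuyq] add [hwjg] -> 8 lines: ighz ibs hwjg dljgi iylk qbbzh sxdoi dqbn
Final line 1: ighz

Answer: ighz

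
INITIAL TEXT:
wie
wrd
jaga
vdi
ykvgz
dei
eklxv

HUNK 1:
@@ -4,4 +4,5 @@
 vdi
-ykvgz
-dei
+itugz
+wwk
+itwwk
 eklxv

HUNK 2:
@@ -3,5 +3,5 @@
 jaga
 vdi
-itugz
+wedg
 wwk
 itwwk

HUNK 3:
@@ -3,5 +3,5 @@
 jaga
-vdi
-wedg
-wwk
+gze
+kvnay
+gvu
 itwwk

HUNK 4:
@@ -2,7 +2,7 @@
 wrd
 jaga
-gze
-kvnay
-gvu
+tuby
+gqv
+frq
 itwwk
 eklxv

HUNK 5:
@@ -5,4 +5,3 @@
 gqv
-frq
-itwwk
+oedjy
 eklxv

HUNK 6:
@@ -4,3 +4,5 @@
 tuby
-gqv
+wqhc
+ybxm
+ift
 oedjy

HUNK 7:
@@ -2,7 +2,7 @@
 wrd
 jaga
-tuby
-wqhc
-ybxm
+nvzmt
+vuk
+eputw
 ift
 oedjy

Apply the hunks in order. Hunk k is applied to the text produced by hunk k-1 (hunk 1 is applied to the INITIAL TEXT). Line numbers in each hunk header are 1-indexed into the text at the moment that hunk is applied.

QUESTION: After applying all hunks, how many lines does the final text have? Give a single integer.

Answer: 9

Derivation:
Hunk 1: at line 4 remove [ykvgz,dei] add [itugz,wwk,itwwk] -> 8 lines: wie wrd jaga vdi itugz wwk itwwk eklxv
Hunk 2: at line 3 remove [itugz] add [wedg] -> 8 lines: wie wrd jaga vdi wedg wwk itwwk eklxv
Hunk 3: at line 3 remove [vdi,wedg,wwk] add [gze,kvnay,gvu] -> 8 lines: wie wrd jaga gze kvnay gvu itwwk eklxv
Hunk 4: at line 2 remove [gze,kvnay,gvu] add [tuby,gqv,frq] -> 8 lines: wie wrd jaga tuby gqv frq itwwk eklxv
Hunk 5: at line 5 remove [frq,itwwk] add [oedjy] -> 7 lines: wie wrd jaga tuby gqv oedjy eklxv
Hunk 6: at line 4 remove [gqv] add [wqhc,ybxm,ift] -> 9 lines: wie wrd jaga tuby wqhc ybxm ift oedjy eklxv
Hunk 7: at line 2 remove [tuby,wqhc,ybxm] add [nvzmt,vuk,eputw] -> 9 lines: wie wrd jaga nvzmt vuk eputw ift oedjy eklxv
Final line count: 9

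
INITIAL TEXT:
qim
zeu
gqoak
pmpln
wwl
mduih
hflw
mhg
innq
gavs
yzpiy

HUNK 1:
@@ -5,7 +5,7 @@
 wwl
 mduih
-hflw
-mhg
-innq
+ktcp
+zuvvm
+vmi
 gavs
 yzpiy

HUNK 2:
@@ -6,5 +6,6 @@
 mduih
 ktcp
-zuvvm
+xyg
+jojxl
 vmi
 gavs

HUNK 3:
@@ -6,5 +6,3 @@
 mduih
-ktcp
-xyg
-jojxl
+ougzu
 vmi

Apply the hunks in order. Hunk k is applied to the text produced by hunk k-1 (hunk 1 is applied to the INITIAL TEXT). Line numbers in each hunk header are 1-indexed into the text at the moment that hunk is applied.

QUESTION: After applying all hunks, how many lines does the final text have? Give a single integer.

Hunk 1: at line 5 remove [hflw,mhg,innq] add [ktcp,zuvvm,vmi] -> 11 lines: qim zeu gqoak pmpln wwl mduih ktcp zuvvm vmi gavs yzpiy
Hunk 2: at line 6 remove [zuvvm] add [xyg,jojxl] -> 12 lines: qim zeu gqoak pmpln wwl mduih ktcp xyg jojxl vmi gavs yzpiy
Hunk 3: at line 6 remove [ktcp,xyg,jojxl] add [ougzu] -> 10 lines: qim zeu gqoak pmpln wwl mduih ougzu vmi gavs yzpiy
Final line count: 10

Answer: 10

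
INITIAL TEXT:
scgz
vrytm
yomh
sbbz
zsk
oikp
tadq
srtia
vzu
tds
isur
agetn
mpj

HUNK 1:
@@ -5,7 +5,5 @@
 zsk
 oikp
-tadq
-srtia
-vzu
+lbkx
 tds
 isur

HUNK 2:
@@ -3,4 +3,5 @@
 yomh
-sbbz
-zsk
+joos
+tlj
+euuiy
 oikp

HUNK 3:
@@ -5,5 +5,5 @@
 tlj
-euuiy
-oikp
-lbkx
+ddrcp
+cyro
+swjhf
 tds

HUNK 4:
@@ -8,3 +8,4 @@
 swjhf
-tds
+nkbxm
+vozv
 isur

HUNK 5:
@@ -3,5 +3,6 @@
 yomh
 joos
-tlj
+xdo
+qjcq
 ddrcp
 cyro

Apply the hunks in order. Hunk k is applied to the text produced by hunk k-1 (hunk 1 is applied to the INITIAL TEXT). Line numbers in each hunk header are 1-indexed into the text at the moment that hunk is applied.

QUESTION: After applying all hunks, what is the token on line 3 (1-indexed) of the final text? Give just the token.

Answer: yomh

Derivation:
Hunk 1: at line 5 remove [tadq,srtia,vzu] add [lbkx] -> 11 lines: scgz vrytm yomh sbbz zsk oikp lbkx tds isur agetn mpj
Hunk 2: at line 3 remove [sbbz,zsk] add [joos,tlj,euuiy] -> 12 lines: scgz vrytm yomh joos tlj euuiy oikp lbkx tds isur agetn mpj
Hunk 3: at line 5 remove [euuiy,oikp,lbkx] add [ddrcp,cyro,swjhf] -> 12 lines: scgz vrytm yomh joos tlj ddrcp cyro swjhf tds isur agetn mpj
Hunk 4: at line 8 remove [tds] add [nkbxm,vozv] -> 13 lines: scgz vrytm yomh joos tlj ddrcp cyro swjhf nkbxm vozv isur agetn mpj
Hunk 5: at line 3 remove [tlj] add [xdo,qjcq] -> 14 lines: scgz vrytm yomh joos xdo qjcq ddrcp cyro swjhf nkbxm vozv isur agetn mpj
Final line 3: yomh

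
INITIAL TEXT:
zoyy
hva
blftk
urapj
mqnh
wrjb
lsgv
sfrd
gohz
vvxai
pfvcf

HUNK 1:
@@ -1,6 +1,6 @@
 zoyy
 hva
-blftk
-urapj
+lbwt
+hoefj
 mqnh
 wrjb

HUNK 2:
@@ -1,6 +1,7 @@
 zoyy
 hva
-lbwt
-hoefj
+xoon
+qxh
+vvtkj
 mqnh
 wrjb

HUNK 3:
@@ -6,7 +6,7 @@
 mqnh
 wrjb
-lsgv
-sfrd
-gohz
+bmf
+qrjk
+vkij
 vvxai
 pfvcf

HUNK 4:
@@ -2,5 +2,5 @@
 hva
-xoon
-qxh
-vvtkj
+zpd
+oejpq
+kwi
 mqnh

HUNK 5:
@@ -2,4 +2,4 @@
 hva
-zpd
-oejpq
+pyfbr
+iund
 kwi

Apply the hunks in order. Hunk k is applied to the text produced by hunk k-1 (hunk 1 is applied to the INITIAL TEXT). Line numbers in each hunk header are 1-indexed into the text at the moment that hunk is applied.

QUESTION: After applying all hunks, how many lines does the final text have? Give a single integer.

Hunk 1: at line 1 remove [blftk,urapj] add [lbwt,hoefj] -> 11 lines: zoyy hva lbwt hoefj mqnh wrjb lsgv sfrd gohz vvxai pfvcf
Hunk 2: at line 1 remove [lbwt,hoefj] add [xoon,qxh,vvtkj] -> 12 lines: zoyy hva xoon qxh vvtkj mqnh wrjb lsgv sfrd gohz vvxai pfvcf
Hunk 3: at line 6 remove [lsgv,sfrd,gohz] add [bmf,qrjk,vkij] -> 12 lines: zoyy hva xoon qxh vvtkj mqnh wrjb bmf qrjk vkij vvxai pfvcf
Hunk 4: at line 2 remove [xoon,qxh,vvtkj] add [zpd,oejpq,kwi] -> 12 lines: zoyy hva zpd oejpq kwi mqnh wrjb bmf qrjk vkij vvxai pfvcf
Hunk 5: at line 2 remove [zpd,oejpq] add [pyfbr,iund] -> 12 lines: zoyy hva pyfbr iund kwi mqnh wrjb bmf qrjk vkij vvxai pfvcf
Final line count: 12

Answer: 12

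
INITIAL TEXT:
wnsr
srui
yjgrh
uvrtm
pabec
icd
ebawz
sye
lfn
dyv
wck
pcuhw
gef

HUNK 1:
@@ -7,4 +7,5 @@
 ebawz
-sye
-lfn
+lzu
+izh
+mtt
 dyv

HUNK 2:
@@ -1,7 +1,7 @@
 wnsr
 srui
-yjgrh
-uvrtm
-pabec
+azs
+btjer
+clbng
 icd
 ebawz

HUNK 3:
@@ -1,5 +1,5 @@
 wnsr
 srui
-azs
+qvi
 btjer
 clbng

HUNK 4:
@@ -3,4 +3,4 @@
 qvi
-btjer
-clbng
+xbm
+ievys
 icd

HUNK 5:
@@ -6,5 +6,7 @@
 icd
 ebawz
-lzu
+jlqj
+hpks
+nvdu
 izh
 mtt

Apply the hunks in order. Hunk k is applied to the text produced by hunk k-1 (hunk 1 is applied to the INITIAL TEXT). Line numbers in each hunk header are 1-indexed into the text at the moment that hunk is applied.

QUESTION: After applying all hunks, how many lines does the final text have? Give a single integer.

Answer: 16

Derivation:
Hunk 1: at line 7 remove [sye,lfn] add [lzu,izh,mtt] -> 14 lines: wnsr srui yjgrh uvrtm pabec icd ebawz lzu izh mtt dyv wck pcuhw gef
Hunk 2: at line 1 remove [yjgrh,uvrtm,pabec] add [azs,btjer,clbng] -> 14 lines: wnsr srui azs btjer clbng icd ebawz lzu izh mtt dyv wck pcuhw gef
Hunk 3: at line 1 remove [azs] add [qvi] -> 14 lines: wnsr srui qvi btjer clbng icd ebawz lzu izh mtt dyv wck pcuhw gef
Hunk 4: at line 3 remove [btjer,clbng] add [xbm,ievys] -> 14 lines: wnsr srui qvi xbm ievys icd ebawz lzu izh mtt dyv wck pcuhw gef
Hunk 5: at line 6 remove [lzu] add [jlqj,hpks,nvdu] -> 16 lines: wnsr srui qvi xbm ievys icd ebawz jlqj hpks nvdu izh mtt dyv wck pcuhw gef
Final line count: 16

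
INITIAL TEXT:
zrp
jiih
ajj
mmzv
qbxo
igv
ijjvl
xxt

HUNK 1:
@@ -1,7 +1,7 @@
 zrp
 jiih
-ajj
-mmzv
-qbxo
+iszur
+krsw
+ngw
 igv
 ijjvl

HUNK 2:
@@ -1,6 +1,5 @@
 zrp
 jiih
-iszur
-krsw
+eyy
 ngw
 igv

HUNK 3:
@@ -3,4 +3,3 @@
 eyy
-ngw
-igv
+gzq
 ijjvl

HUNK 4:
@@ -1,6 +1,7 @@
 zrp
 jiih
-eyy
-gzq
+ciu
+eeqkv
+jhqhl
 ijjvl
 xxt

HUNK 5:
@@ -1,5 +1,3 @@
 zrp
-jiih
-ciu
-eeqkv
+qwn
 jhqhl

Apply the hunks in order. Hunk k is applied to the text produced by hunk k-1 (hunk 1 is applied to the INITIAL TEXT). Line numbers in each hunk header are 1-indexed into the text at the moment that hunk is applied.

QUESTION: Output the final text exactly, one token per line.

Answer: zrp
qwn
jhqhl
ijjvl
xxt

Derivation:
Hunk 1: at line 1 remove [ajj,mmzv,qbxo] add [iszur,krsw,ngw] -> 8 lines: zrp jiih iszur krsw ngw igv ijjvl xxt
Hunk 2: at line 1 remove [iszur,krsw] add [eyy] -> 7 lines: zrp jiih eyy ngw igv ijjvl xxt
Hunk 3: at line 3 remove [ngw,igv] add [gzq] -> 6 lines: zrp jiih eyy gzq ijjvl xxt
Hunk 4: at line 1 remove [eyy,gzq] add [ciu,eeqkv,jhqhl] -> 7 lines: zrp jiih ciu eeqkv jhqhl ijjvl xxt
Hunk 5: at line 1 remove [jiih,ciu,eeqkv] add [qwn] -> 5 lines: zrp qwn jhqhl ijjvl xxt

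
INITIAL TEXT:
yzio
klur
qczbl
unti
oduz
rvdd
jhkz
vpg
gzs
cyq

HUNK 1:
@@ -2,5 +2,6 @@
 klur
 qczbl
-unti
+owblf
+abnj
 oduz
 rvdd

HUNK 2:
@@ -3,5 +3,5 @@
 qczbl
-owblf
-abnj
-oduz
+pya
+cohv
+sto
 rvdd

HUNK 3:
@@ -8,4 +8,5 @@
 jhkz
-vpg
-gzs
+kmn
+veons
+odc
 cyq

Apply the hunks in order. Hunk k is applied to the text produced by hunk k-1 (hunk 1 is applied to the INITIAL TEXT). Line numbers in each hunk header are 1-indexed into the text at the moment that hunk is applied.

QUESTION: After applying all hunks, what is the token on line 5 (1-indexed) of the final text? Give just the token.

Answer: cohv

Derivation:
Hunk 1: at line 2 remove [unti] add [owblf,abnj] -> 11 lines: yzio klur qczbl owblf abnj oduz rvdd jhkz vpg gzs cyq
Hunk 2: at line 3 remove [owblf,abnj,oduz] add [pya,cohv,sto] -> 11 lines: yzio klur qczbl pya cohv sto rvdd jhkz vpg gzs cyq
Hunk 3: at line 8 remove [vpg,gzs] add [kmn,veons,odc] -> 12 lines: yzio klur qczbl pya cohv sto rvdd jhkz kmn veons odc cyq
Final line 5: cohv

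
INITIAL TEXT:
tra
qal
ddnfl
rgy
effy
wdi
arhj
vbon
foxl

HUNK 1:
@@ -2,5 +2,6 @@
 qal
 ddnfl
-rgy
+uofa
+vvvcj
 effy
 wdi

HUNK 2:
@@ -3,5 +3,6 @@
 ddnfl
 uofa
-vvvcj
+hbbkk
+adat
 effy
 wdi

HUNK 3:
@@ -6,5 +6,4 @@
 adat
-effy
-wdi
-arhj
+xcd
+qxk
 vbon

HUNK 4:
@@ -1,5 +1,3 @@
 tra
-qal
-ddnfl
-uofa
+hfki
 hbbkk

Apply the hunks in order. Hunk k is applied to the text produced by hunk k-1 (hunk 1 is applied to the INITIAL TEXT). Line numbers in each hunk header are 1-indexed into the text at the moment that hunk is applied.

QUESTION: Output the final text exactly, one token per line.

Hunk 1: at line 2 remove [rgy] add [uofa,vvvcj] -> 10 lines: tra qal ddnfl uofa vvvcj effy wdi arhj vbon foxl
Hunk 2: at line 3 remove [vvvcj] add [hbbkk,adat] -> 11 lines: tra qal ddnfl uofa hbbkk adat effy wdi arhj vbon foxl
Hunk 3: at line 6 remove [effy,wdi,arhj] add [xcd,qxk] -> 10 lines: tra qal ddnfl uofa hbbkk adat xcd qxk vbon foxl
Hunk 4: at line 1 remove [qal,ddnfl,uofa] add [hfki] -> 8 lines: tra hfki hbbkk adat xcd qxk vbon foxl

Answer: tra
hfki
hbbkk
adat
xcd
qxk
vbon
foxl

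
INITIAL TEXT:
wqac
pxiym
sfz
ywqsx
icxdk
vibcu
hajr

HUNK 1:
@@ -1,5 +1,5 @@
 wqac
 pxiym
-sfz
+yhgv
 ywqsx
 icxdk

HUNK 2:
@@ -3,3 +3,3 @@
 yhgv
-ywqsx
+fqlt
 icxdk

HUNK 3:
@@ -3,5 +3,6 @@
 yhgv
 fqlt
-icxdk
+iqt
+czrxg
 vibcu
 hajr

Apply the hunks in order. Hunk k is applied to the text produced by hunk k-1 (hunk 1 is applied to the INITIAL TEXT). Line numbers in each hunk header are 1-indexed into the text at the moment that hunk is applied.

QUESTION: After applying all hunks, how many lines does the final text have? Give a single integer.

Hunk 1: at line 1 remove [sfz] add [yhgv] -> 7 lines: wqac pxiym yhgv ywqsx icxdk vibcu hajr
Hunk 2: at line 3 remove [ywqsx] add [fqlt] -> 7 lines: wqac pxiym yhgv fqlt icxdk vibcu hajr
Hunk 3: at line 3 remove [icxdk] add [iqt,czrxg] -> 8 lines: wqac pxiym yhgv fqlt iqt czrxg vibcu hajr
Final line count: 8

Answer: 8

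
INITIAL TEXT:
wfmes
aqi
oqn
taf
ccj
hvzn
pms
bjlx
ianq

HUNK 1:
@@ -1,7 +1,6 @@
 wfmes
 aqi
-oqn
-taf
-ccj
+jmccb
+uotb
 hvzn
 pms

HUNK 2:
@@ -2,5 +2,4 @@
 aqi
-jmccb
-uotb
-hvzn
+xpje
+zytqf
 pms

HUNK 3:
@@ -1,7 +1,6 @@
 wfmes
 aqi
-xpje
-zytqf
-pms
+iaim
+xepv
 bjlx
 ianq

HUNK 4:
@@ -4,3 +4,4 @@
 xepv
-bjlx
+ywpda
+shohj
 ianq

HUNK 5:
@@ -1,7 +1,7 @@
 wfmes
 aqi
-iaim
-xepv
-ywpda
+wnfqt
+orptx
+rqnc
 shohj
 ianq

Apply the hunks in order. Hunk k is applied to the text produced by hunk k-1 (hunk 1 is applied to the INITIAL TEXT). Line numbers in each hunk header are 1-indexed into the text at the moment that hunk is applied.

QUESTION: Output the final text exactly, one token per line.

Answer: wfmes
aqi
wnfqt
orptx
rqnc
shohj
ianq

Derivation:
Hunk 1: at line 1 remove [oqn,taf,ccj] add [jmccb,uotb] -> 8 lines: wfmes aqi jmccb uotb hvzn pms bjlx ianq
Hunk 2: at line 2 remove [jmccb,uotb,hvzn] add [xpje,zytqf] -> 7 lines: wfmes aqi xpje zytqf pms bjlx ianq
Hunk 3: at line 1 remove [xpje,zytqf,pms] add [iaim,xepv] -> 6 lines: wfmes aqi iaim xepv bjlx ianq
Hunk 4: at line 4 remove [bjlx] add [ywpda,shohj] -> 7 lines: wfmes aqi iaim xepv ywpda shohj ianq
Hunk 5: at line 1 remove [iaim,xepv,ywpda] add [wnfqt,orptx,rqnc] -> 7 lines: wfmes aqi wnfqt orptx rqnc shohj ianq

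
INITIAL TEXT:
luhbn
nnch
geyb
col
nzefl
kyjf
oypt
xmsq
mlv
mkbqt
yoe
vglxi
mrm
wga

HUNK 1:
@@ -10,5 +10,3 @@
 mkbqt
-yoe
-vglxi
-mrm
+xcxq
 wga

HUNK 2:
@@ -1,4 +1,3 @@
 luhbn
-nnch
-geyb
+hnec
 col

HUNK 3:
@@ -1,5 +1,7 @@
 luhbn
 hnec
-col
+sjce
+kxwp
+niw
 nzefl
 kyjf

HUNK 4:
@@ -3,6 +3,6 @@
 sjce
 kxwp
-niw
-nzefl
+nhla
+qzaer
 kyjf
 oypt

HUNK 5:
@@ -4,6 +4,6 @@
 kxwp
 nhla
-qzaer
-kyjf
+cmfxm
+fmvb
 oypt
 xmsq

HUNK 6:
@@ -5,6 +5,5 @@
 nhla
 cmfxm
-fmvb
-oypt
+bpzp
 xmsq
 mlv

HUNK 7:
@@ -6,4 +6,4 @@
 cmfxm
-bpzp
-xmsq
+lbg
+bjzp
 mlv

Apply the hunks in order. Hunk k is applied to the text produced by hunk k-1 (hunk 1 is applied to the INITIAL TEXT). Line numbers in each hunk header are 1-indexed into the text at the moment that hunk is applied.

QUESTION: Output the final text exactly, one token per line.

Hunk 1: at line 10 remove [yoe,vglxi,mrm] add [xcxq] -> 12 lines: luhbn nnch geyb col nzefl kyjf oypt xmsq mlv mkbqt xcxq wga
Hunk 2: at line 1 remove [nnch,geyb] add [hnec] -> 11 lines: luhbn hnec col nzefl kyjf oypt xmsq mlv mkbqt xcxq wga
Hunk 3: at line 1 remove [col] add [sjce,kxwp,niw] -> 13 lines: luhbn hnec sjce kxwp niw nzefl kyjf oypt xmsq mlv mkbqt xcxq wga
Hunk 4: at line 3 remove [niw,nzefl] add [nhla,qzaer] -> 13 lines: luhbn hnec sjce kxwp nhla qzaer kyjf oypt xmsq mlv mkbqt xcxq wga
Hunk 5: at line 4 remove [qzaer,kyjf] add [cmfxm,fmvb] -> 13 lines: luhbn hnec sjce kxwp nhla cmfxm fmvb oypt xmsq mlv mkbqt xcxq wga
Hunk 6: at line 5 remove [fmvb,oypt] add [bpzp] -> 12 lines: luhbn hnec sjce kxwp nhla cmfxm bpzp xmsq mlv mkbqt xcxq wga
Hunk 7: at line 6 remove [bpzp,xmsq] add [lbg,bjzp] -> 12 lines: luhbn hnec sjce kxwp nhla cmfxm lbg bjzp mlv mkbqt xcxq wga

Answer: luhbn
hnec
sjce
kxwp
nhla
cmfxm
lbg
bjzp
mlv
mkbqt
xcxq
wga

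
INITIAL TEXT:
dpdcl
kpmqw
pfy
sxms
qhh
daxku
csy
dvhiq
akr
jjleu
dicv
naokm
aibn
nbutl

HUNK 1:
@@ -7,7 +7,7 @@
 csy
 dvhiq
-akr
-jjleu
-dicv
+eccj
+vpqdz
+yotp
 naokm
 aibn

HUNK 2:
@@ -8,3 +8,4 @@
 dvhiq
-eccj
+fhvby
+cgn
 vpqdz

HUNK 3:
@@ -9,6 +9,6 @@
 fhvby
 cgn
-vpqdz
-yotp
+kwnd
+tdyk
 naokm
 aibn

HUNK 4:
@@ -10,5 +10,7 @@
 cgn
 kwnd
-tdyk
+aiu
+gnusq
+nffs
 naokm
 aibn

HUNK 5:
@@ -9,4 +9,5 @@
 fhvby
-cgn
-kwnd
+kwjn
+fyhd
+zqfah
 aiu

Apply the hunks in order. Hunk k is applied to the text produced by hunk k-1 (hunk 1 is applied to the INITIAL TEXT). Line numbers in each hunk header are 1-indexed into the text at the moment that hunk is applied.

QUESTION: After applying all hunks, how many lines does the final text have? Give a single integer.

Answer: 18

Derivation:
Hunk 1: at line 7 remove [akr,jjleu,dicv] add [eccj,vpqdz,yotp] -> 14 lines: dpdcl kpmqw pfy sxms qhh daxku csy dvhiq eccj vpqdz yotp naokm aibn nbutl
Hunk 2: at line 8 remove [eccj] add [fhvby,cgn] -> 15 lines: dpdcl kpmqw pfy sxms qhh daxku csy dvhiq fhvby cgn vpqdz yotp naokm aibn nbutl
Hunk 3: at line 9 remove [vpqdz,yotp] add [kwnd,tdyk] -> 15 lines: dpdcl kpmqw pfy sxms qhh daxku csy dvhiq fhvby cgn kwnd tdyk naokm aibn nbutl
Hunk 4: at line 10 remove [tdyk] add [aiu,gnusq,nffs] -> 17 lines: dpdcl kpmqw pfy sxms qhh daxku csy dvhiq fhvby cgn kwnd aiu gnusq nffs naokm aibn nbutl
Hunk 5: at line 9 remove [cgn,kwnd] add [kwjn,fyhd,zqfah] -> 18 lines: dpdcl kpmqw pfy sxms qhh daxku csy dvhiq fhvby kwjn fyhd zqfah aiu gnusq nffs naokm aibn nbutl
Final line count: 18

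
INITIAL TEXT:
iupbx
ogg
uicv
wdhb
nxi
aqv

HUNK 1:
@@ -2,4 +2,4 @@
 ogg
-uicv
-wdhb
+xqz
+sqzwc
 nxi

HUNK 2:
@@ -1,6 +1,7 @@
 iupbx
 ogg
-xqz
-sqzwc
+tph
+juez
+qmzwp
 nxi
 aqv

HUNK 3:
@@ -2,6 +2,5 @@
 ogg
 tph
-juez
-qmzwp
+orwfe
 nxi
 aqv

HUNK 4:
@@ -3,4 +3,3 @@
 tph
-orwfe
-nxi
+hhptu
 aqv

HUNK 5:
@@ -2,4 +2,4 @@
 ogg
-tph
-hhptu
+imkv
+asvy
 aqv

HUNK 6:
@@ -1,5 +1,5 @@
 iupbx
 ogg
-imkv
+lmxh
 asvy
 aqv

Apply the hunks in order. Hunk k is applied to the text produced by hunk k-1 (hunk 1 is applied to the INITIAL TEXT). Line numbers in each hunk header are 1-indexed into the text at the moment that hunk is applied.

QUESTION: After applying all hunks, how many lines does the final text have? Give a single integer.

Answer: 5

Derivation:
Hunk 1: at line 2 remove [uicv,wdhb] add [xqz,sqzwc] -> 6 lines: iupbx ogg xqz sqzwc nxi aqv
Hunk 2: at line 1 remove [xqz,sqzwc] add [tph,juez,qmzwp] -> 7 lines: iupbx ogg tph juez qmzwp nxi aqv
Hunk 3: at line 2 remove [juez,qmzwp] add [orwfe] -> 6 lines: iupbx ogg tph orwfe nxi aqv
Hunk 4: at line 3 remove [orwfe,nxi] add [hhptu] -> 5 lines: iupbx ogg tph hhptu aqv
Hunk 5: at line 2 remove [tph,hhptu] add [imkv,asvy] -> 5 lines: iupbx ogg imkv asvy aqv
Hunk 6: at line 1 remove [imkv] add [lmxh] -> 5 lines: iupbx ogg lmxh asvy aqv
Final line count: 5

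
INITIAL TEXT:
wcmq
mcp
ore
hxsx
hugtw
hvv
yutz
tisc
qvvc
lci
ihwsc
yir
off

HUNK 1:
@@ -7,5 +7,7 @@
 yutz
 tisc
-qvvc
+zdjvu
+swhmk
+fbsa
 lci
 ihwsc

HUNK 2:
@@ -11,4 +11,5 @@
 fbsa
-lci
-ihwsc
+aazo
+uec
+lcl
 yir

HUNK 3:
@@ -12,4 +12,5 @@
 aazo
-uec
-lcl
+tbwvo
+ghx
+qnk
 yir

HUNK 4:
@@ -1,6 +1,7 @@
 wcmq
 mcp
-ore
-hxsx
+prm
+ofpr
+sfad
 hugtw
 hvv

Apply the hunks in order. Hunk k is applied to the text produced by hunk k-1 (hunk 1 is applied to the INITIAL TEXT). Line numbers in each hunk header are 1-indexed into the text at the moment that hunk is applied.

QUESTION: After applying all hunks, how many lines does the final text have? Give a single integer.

Hunk 1: at line 7 remove [qvvc] add [zdjvu,swhmk,fbsa] -> 15 lines: wcmq mcp ore hxsx hugtw hvv yutz tisc zdjvu swhmk fbsa lci ihwsc yir off
Hunk 2: at line 11 remove [lci,ihwsc] add [aazo,uec,lcl] -> 16 lines: wcmq mcp ore hxsx hugtw hvv yutz tisc zdjvu swhmk fbsa aazo uec lcl yir off
Hunk 3: at line 12 remove [uec,lcl] add [tbwvo,ghx,qnk] -> 17 lines: wcmq mcp ore hxsx hugtw hvv yutz tisc zdjvu swhmk fbsa aazo tbwvo ghx qnk yir off
Hunk 4: at line 1 remove [ore,hxsx] add [prm,ofpr,sfad] -> 18 lines: wcmq mcp prm ofpr sfad hugtw hvv yutz tisc zdjvu swhmk fbsa aazo tbwvo ghx qnk yir off
Final line count: 18

Answer: 18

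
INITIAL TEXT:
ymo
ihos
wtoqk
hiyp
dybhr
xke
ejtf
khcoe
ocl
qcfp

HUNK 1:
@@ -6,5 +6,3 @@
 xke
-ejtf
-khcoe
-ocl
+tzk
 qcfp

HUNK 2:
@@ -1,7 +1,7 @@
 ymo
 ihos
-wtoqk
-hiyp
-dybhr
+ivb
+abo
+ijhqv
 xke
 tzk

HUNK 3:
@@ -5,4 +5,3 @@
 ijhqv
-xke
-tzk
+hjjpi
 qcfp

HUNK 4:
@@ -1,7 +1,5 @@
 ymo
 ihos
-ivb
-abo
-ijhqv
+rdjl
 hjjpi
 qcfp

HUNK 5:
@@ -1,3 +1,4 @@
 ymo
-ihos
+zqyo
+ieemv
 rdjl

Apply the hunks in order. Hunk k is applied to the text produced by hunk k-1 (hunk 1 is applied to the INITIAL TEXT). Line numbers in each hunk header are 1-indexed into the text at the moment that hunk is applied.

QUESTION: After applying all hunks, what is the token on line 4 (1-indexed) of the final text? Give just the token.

Answer: rdjl

Derivation:
Hunk 1: at line 6 remove [ejtf,khcoe,ocl] add [tzk] -> 8 lines: ymo ihos wtoqk hiyp dybhr xke tzk qcfp
Hunk 2: at line 1 remove [wtoqk,hiyp,dybhr] add [ivb,abo,ijhqv] -> 8 lines: ymo ihos ivb abo ijhqv xke tzk qcfp
Hunk 3: at line 5 remove [xke,tzk] add [hjjpi] -> 7 lines: ymo ihos ivb abo ijhqv hjjpi qcfp
Hunk 4: at line 1 remove [ivb,abo,ijhqv] add [rdjl] -> 5 lines: ymo ihos rdjl hjjpi qcfp
Hunk 5: at line 1 remove [ihos] add [zqyo,ieemv] -> 6 lines: ymo zqyo ieemv rdjl hjjpi qcfp
Final line 4: rdjl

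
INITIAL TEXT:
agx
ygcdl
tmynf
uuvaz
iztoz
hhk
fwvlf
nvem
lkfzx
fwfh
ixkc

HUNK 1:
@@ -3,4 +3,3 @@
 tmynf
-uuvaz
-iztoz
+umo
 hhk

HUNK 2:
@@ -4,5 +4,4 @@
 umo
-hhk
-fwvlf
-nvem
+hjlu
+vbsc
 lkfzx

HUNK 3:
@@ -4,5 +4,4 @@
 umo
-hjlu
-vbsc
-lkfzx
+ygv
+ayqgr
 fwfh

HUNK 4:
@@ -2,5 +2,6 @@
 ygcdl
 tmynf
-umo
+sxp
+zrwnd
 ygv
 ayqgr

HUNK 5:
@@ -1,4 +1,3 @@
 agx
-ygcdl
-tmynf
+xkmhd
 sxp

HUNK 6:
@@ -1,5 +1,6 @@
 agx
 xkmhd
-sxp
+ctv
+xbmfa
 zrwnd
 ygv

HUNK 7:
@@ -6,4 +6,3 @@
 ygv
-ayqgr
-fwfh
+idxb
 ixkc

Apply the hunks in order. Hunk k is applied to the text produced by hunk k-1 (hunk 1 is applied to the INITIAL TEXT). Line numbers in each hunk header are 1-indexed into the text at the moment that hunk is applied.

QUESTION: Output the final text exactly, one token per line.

Answer: agx
xkmhd
ctv
xbmfa
zrwnd
ygv
idxb
ixkc

Derivation:
Hunk 1: at line 3 remove [uuvaz,iztoz] add [umo] -> 10 lines: agx ygcdl tmynf umo hhk fwvlf nvem lkfzx fwfh ixkc
Hunk 2: at line 4 remove [hhk,fwvlf,nvem] add [hjlu,vbsc] -> 9 lines: agx ygcdl tmynf umo hjlu vbsc lkfzx fwfh ixkc
Hunk 3: at line 4 remove [hjlu,vbsc,lkfzx] add [ygv,ayqgr] -> 8 lines: agx ygcdl tmynf umo ygv ayqgr fwfh ixkc
Hunk 4: at line 2 remove [umo] add [sxp,zrwnd] -> 9 lines: agx ygcdl tmynf sxp zrwnd ygv ayqgr fwfh ixkc
Hunk 5: at line 1 remove [ygcdl,tmynf] add [xkmhd] -> 8 lines: agx xkmhd sxp zrwnd ygv ayqgr fwfh ixkc
Hunk 6: at line 1 remove [sxp] add [ctv,xbmfa] -> 9 lines: agx xkmhd ctv xbmfa zrwnd ygv ayqgr fwfh ixkc
Hunk 7: at line 6 remove [ayqgr,fwfh] add [idxb] -> 8 lines: agx xkmhd ctv xbmfa zrwnd ygv idxb ixkc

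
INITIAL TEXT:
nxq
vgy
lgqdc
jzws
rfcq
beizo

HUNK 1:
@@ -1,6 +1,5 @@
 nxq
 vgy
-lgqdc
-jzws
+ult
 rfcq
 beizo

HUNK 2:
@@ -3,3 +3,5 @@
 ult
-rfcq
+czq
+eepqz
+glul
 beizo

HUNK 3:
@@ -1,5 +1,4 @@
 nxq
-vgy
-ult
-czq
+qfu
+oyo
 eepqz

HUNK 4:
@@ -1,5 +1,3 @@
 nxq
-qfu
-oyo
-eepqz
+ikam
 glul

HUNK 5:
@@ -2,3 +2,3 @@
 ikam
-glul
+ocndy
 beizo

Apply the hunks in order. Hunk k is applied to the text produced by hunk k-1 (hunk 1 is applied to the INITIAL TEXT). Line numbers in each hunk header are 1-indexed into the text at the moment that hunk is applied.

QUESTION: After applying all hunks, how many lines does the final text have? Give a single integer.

Answer: 4

Derivation:
Hunk 1: at line 1 remove [lgqdc,jzws] add [ult] -> 5 lines: nxq vgy ult rfcq beizo
Hunk 2: at line 3 remove [rfcq] add [czq,eepqz,glul] -> 7 lines: nxq vgy ult czq eepqz glul beizo
Hunk 3: at line 1 remove [vgy,ult,czq] add [qfu,oyo] -> 6 lines: nxq qfu oyo eepqz glul beizo
Hunk 4: at line 1 remove [qfu,oyo,eepqz] add [ikam] -> 4 lines: nxq ikam glul beizo
Hunk 5: at line 2 remove [glul] add [ocndy] -> 4 lines: nxq ikam ocndy beizo
Final line count: 4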